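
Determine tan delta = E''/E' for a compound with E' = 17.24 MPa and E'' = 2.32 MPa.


tan delta = E'' / E'
= 2.32 / 17.24
= 0.1346

tan delta = 0.1346


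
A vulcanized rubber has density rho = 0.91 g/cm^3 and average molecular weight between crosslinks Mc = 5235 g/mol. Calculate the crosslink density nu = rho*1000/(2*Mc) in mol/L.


nu = rho * 1000 / (2 * Mc)
nu = 0.91 * 1000 / (2 * 5235)
nu = 910.0 / 10470
nu = 0.0869 mol/L

0.0869 mol/L


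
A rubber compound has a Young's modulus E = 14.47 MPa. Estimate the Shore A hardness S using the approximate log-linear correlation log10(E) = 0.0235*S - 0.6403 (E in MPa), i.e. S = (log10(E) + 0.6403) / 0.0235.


log10(E) = 0.0235*S - 0.6403  =>  S = (log10(E) + 0.6403) / 0.0235
log10(14.47) = 1.160469
S = (1.160469 + 0.6403) / 0.0235 = 1.800769 / 0.0235
S = 76.6

Shore A = 76.6


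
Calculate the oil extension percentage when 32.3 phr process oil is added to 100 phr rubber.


Oil % = oil / (100 + oil) * 100
= 32.3 / (100 + 32.3) * 100
= 32.3 / 132.3 * 100
= 24.41%

24.41%


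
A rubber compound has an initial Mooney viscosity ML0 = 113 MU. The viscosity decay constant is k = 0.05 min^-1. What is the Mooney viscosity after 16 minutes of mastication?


ML = ML0 * exp(-k * t)
ML = 113 * exp(-0.05 * 16)
ML = 113 * 0.4493
ML = 50.77 MU

50.77 MU


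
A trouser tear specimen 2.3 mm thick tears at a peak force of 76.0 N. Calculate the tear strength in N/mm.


Tear strength = force / thickness
= 76.0 / 2.3
= 33.04 N/mm

33.04 N/mm


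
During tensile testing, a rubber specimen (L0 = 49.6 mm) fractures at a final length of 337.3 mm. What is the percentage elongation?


Elongation = (Lf - L0) / L0 * 100
= (337.3 - 49.6) / 49.6 * 100
= 287.7 / 49.6 * 100
= 580.0%

580.0%


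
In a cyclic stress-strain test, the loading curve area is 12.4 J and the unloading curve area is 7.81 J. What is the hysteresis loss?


Hysteresis loss = loading - unloading
= 12.4 - 7.81
= 4.59 J

4.59 J


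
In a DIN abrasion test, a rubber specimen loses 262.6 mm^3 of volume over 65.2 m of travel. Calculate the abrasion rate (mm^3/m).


Rate = volume_loss / distance
= 262.6 / 65.2
= 4.028 mm^3/m

4.028 mm^3/m


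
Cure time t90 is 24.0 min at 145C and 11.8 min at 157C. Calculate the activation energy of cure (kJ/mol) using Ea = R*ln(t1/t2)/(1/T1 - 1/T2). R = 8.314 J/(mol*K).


T1 = 418.15 K, T2 = 430.15 K
1/T1 - 1/T2 = 6.6716e-05
ln(t1/t2) = ln(24.0/11.8) = 0.7100
Ea = 8.314 * 0.7100 / 6.6716e-05 = 88473.0900 J/mol
Ea = 88.47 kJ/mol

88.47 kJ/mol


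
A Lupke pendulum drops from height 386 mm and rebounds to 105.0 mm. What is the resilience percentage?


Resilience = h_rebound / h_drop * 100
= 105.0 / 386 * 100
= 27.2%

27.2%


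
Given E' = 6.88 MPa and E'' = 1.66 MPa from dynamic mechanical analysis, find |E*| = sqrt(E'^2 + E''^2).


|E*| = sqrt(E'^2 + E''^2)
= sqrt(6.88^2 + 1.66^2)
= sqrt(47.3344 + 2.7556)
= 7.077 MPa

7.077 MPa


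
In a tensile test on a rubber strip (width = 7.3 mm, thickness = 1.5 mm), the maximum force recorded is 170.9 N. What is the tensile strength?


Area = width * thickness = 7.3 * 1.5 = 10.95 mm^2
TS = force / area = 170.9 / 10.95 = 15.61 MPa

15.61 MPa


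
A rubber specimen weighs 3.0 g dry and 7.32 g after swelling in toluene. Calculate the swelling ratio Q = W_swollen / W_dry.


Q = W_swollen / W_dry
Q = 7.32 / 3.0
Q = 2.44

Q = 2.44


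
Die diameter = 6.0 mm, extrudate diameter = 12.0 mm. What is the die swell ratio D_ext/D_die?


Die swell ratio = D_extrudate / D_die
= 12.0 / 6.0
= 2.0

Die swell = 2.0


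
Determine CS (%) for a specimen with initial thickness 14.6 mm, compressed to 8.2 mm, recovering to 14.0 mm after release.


CS = (t0 - recovered) / (t0 - ts) * 100
= (14.6 - 14.0) / (14.6 - 8.2) * 100
= 0.6 / 6.4 * 100
= 9.4%

9.4%


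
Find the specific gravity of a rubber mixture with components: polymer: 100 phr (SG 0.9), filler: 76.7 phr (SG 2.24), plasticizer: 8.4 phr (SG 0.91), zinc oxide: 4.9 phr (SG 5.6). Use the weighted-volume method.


Sum of weights = 190.0
Volume contributions:
  polymer: 100/0.9 = 111.1111
  filler: 76.7/2.24 = 34.2411
  plasticizer: 8.4/0.91 = 9.2308
  zinc oxide: 4.9/5.6 = 0.8750
Sum of volumes = 155.4580
SG = 190.0 / 155.4580 = 1.222

SG = 1.222


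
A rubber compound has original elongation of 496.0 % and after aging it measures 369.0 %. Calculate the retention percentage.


Retention = aged / original * 100
= 369.0 / 496.0 * 100
= 74.4%

74.4%


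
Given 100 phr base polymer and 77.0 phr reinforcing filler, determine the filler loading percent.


Filler % = filler / (rubber + filler) * 100
= 77.0 / (100 + 77.0) * 100
= 77.0 / 177.0 * 100
= 43.5%

43.5%


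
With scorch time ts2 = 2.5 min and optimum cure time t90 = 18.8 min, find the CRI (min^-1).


CRI = 100 / (t90 - ts2)
= 100 / (18.8 - 2.5)
= 100 / 16.3
= 6.13 min^-1

6.13 min^-1


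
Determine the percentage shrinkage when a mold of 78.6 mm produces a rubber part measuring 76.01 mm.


Shrinkage = (mold - part) / mold * 100
= (78.6 - 76.01) / 78.6 * 100
= 2.59 / 78.6 * 100
= 3.3%

3.3%


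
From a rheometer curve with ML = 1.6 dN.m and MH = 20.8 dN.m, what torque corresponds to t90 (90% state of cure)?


M90 = ML + 0.9 * (MH - ML)
M90 = 1.6 + 0.9 * (20.8 - 1.6)
M90 = 1.6 + 0.9 * 19.2
M90 = 18.88 dN.m

18.88 dN.m


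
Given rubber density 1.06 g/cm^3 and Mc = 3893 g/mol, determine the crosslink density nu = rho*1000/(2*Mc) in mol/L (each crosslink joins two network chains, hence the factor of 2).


nu = rho * 1000 / (2 * Mc)
nu = 1.06 * 1000 / (2 * 3893)
nu = 1060.0 / 7786
nu = 0.1361 mol/L

0.1361 mol/L


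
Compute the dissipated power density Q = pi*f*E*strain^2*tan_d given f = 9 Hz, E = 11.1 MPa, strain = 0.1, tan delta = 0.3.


Q = pi * f * E * strain^2 * tan_d
= pi * 9 * 11.1 * 0.1^2 * 0.3
= pi * 9 * 11.1 * 0.0100 * 0.3
= 0.9415

Q = 0.9415


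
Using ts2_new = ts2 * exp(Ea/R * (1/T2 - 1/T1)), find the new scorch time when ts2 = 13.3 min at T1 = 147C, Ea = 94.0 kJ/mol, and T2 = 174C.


Convert temperatures: T1 = 147 + 273.15 = 420.15 K, T2 = 174 + 273.15 = 447.15 K
ts2_new = 13.3 * exp(94000 / 8.314 * (1/447.15 - 1/420.15))
1/T2 - 1/T1 = -1.4372e-04
ts2_new = 2.62 min

2.62 min


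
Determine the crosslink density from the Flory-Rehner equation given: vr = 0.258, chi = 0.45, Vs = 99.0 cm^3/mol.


ln(1 - vr) = ln(1 - 0.258) = -0.2984
Numerator = -((-0.2984) + 0.258 + 0.45 * 0.258^2) = 0.0105
Denominator = 99.0 * (0.258^(1/3) - 0.258/2) = 50.2534
nu = 0.0105 / 50.2534 = 2.0799e-04 mol/cm^3

2.0799e-04 mol/cm^3


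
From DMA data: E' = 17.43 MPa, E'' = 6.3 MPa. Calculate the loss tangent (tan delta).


tan delta = E'' / E'
= 6.3 / 17.43
= 0.3614

tan delta = 0.3614


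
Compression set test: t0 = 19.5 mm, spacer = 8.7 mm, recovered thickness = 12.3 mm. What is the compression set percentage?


CS = (t0 - recovered) / (t0 - ts) * 100
= (19.5 - 12.3) / (19.5 - 8.7) * 100
= 7.2 / 10.8 * 100
= 66.7%

66.7%


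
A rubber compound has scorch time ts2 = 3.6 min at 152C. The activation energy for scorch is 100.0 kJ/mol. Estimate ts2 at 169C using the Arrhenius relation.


Convert temperatures: T1 = 152 + 273.15 = 425.15 K, T2 = 169 + 273.15 = 442.15 K
ts2_new = 3.6 * exp(100000 / 8.314 * (1/442.15 - 1/425.15))
1/T2 - 1/T1 = -9.0435e-05
ts2_new = 1.21 min

1.21 min


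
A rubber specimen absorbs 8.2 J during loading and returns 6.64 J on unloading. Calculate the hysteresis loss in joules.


Hysteresis loss = loading - unloading
= 8.2 - 6.64
= 1.56 J

1.56 J


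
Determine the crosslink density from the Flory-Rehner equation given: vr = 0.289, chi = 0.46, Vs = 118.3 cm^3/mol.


ln(1 - vr) = ln(1 - 0.289) = -0.3411
Numerator = -((-0.3411) + 0.289 + 0.46 * 0.289^2) = 0.0137
Denominator = 118.3 * (0.289^(1/3) - 0.289/2) = 61.1196
nu = 0.0137 / 61.1196 = 2.2355e-04 mol/cm^3

2.2355e-04 mol/cm^3


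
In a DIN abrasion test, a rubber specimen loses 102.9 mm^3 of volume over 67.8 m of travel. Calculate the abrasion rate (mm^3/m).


Rate = volume_loss / distance
= 102.9 / 67.8
= 1.518 mm^3/m

1.518 mm^3/m


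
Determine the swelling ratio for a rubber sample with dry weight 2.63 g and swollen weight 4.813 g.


Q = W_swollen / W_dry
Q = 4.813 / 2.63
Q = 1.83

Q = 1.83


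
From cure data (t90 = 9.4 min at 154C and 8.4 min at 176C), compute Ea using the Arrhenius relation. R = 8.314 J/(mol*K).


T1 = 427.15 K, T2 = 449.15 K
1/T1 - 1/T2 = 1.1467e-04
ln(t1/t2) = ln(9.4/8.4) = 0.1125
Ea = 8.314 * 0.1125 / 1.1467e-04 = 8155.0509 J/mol
Ea = 8.16 kJ/mol

8.16 kJ/mol


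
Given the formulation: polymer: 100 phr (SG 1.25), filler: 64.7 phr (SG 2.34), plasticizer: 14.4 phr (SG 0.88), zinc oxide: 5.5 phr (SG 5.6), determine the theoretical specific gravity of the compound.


Sum of weights = 184.6
Volume contributions:
  polymer: 100/1.25 = 80.0000
  filler: 64.7/2.34 = 27.6496
  plasticizer: 14.4/0.88 = 16.3636
  zinc oxide: 5.5/5.6 = 0.9821
Sum of volumes = 124.9954
SG = 184.6 / 124.9954 = 1.477

SG = 1.477


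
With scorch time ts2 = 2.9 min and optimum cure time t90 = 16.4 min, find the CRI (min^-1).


CRI = 100 / (t90 - ts2)
= 100 / (16.4 - 2.9)
= 100 / 13.5
= 7.41 min^-1

7.41 min^-1


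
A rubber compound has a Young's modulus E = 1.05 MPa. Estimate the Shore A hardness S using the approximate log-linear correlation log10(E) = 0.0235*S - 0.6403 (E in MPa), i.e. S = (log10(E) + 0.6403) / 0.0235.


log10(E) = 0.0235*S - 0.6403  =>  S = (log10(E) + 0.6403) / 0.0235
log10(1.05) = 0.021189
S = (0.021189 + 0.6403) / 0.0235 = 0.661489 / 0.0235
S = 28.1

Shore A = 28.1


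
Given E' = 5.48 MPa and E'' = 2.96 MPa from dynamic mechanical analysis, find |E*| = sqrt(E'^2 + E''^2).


|E*| = sqrt(E'^2 + E''^2)
= sqrt(5.48^2 + 2.96^2)
= sqrt(30.0304 + 8.7616)
= 6.228 MPa

6.228 MPa


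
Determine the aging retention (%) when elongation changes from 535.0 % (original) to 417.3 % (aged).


Retention = aged / original * 100
= 417.3 / 535.0 * 100
= 78.0%

78.0%


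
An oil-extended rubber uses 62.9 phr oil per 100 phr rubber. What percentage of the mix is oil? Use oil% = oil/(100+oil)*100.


Oil % = oil / (100 + oil) * 100
= 62.9 / (100 + 62.9) * 100
= 62.9 / 162.9 * 100
= 38.61%

38.61%


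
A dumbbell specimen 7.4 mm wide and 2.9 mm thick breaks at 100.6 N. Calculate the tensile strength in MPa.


Area = width * thickness = 7.4 * 2.9 = 21.46 mm^2
TS = force / area = 100.6 / 21.46 = 4.69 MPa

4.69 MPa


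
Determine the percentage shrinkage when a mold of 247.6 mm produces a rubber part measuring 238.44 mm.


Shrinkage = (mold - part) / mold * 100
= (247.6 - 238.44) / 247.6 * 100
= 9.16 / 247.6 * 100
= 3.7%

3.7%


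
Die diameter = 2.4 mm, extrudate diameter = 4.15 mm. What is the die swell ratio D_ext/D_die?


Die swell ratio = D_extrudate / D_die
= 4.15 / 2.4
= 1.729

Die swell = 1.729


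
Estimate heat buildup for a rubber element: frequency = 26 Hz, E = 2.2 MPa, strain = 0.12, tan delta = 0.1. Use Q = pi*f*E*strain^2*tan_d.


Q = pi * f * E * strain^2 * tan_d
= pi * 26 * 2.2 * 0.12^2 * 0.1
= pi * 26 * 2.2 * 0.0144 * 0.1
= 0.2588

Q = 0.2588


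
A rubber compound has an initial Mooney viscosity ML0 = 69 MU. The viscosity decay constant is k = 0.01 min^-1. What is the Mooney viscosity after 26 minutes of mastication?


ML = ML0 * exp(-k * t)
ML = 69 * exp(-0.01 * 26)
ML = 69 * 0.7711
ML = 53.2 MU

53.2 MU


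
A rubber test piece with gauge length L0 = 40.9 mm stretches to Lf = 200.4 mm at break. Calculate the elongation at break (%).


Elongation = (Lf - L0) / L0 * 100
= (200.4 - 40.9) / 40.9 * 100
= 159.5 / 40.9 * 100
= 390.0%

390.0%


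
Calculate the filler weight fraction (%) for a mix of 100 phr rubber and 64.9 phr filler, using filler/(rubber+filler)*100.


Filler % = filler / (rubber + filler) * 100
= 64.9 / (100 + 64.9) * 100
= 64.9 / 164.9 * 100
= 39.36%

39.36%


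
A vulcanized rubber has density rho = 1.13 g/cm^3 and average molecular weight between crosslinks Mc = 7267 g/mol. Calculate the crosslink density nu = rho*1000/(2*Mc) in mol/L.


nu = rho * 1000 / (2 * Mc)
nu = 1.13 * 1000 / (2 * 7267)
nu = 1130.0 / 14534
nu = 0.0777 mol/L

0.0777 mol/L


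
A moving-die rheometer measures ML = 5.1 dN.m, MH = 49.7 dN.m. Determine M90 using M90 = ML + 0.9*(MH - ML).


M90 = ML + 0.9 * (MH - ML)
M90 = 5.1 + 0.9 * (49.7 - 5.1)
M90 = 5.1 + 0.9 * 44.6
M90 = 45.24 dN.m

45.24 dN.m


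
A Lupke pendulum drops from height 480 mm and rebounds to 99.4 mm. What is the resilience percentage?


Resilience = h_rebound / h_drop * 100
= 99.4 / 480 * 100
= 20.7%

20.7%


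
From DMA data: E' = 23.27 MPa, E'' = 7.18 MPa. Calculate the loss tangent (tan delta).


tan delta = E'' / E'
= 7.18 / 23.27
= 0.3086

tan delta = 0.3086


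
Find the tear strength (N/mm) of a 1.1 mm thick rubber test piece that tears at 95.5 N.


Tear strength = force / thickness
= 95.5 / 1.1
= 86.82 N/mm

86.82 N/mm


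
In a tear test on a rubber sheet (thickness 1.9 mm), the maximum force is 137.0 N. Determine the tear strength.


Tear strength = force / thickness
= 137.0 / 1.9
= 72.11 N/mm

72.11 N/mm


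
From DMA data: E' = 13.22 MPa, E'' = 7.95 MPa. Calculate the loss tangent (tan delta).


tan delta = E'' / E'
= 7.95 / 13.22
= 0.6014

tan delta = 0.6014


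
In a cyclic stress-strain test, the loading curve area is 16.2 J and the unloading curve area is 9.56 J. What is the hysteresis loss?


Hysteresis loss = loading - unloading
= 16.2 - 9.56
= 6.64 J

6.64 J


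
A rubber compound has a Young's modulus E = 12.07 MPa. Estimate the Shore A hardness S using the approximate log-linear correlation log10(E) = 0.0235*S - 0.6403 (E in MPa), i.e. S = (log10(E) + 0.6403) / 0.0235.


log10(E) = 0.0235*S - 0.6403  =>  S = (log10(E) + 0.6403) / 0.0235
log10(12.07) = 1.081707
S = (1.081707 + 0.6403) / 0.0235 = 1.722007 / 0.0235
S = 73.3

Shore A = 73.3


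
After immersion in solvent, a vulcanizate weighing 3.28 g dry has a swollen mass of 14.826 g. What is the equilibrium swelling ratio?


Q = W_swollen / W_dry
Q = 14.826 / 3.28
Q = 4.52

Q = 4.52


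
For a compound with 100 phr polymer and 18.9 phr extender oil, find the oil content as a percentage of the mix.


Oil % = oil / (100 + oil) * 100
= 18.9 / (100 + 18.9) * 100
= 18.9 / 118.9 * 100
= 15.9%

15.9%


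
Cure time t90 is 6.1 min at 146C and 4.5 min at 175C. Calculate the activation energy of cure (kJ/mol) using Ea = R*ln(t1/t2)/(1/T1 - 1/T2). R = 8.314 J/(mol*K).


T1 = 419.15 K, T2 = 448.15 K
1/T1 - 1/T2 = 1.5439e-04
ln(t1/t2) = ln(6.1/4.5) = 0.3042
Ea = 8.314 * 0.3042 / 1.5439e-04 = 16382.5062 J/mol
Ea = 16.38 kJ/mol

16.38 kJ/mol


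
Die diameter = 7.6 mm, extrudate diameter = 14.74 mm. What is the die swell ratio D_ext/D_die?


Die swell ratio = D_extrudate / D_die
= 14.74 / 7.6
= 1.939

Die swell = 1.939


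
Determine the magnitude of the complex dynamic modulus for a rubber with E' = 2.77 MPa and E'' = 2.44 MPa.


|E*| = sqrt(E'^2 + E''^2)
= sqrt(2.77^2 + 2.44^2)
= sqrt(7.6729 + 5.9536)
= 3.691 MPa

3.691 MPa


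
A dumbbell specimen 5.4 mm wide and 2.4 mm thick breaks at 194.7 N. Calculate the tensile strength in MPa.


Area = width * thickness = 5.4 * 2.4 = 12.96 mm^2
TS = force / area = 194.7 / 12.96 = 15.02 MPa

15.02 MPa


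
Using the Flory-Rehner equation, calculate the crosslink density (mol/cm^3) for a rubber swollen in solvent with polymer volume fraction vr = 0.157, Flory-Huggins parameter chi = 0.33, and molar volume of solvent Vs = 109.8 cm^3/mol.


ln(1 - vr) = ln(1 - 0.157) = -0.1708
Numerator = -((-0.1708) + 0.157 + 0.33 * 0.157^2) = 0.0057
Denominator = 109.8 * (0.157^(1/3) - 0.157/2) = 50.6144
nu = 0.0057 / 50.6144 = 1.1171e-04 mol/cm^3

1.1171e-04 mol/cm^3


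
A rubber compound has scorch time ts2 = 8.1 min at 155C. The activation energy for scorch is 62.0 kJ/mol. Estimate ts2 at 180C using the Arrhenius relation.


Convert temperatures: T1 = 155 + 273.15 = 428.15 K, T2 = 180 + 273.15 = 453.15 K
ts2_new = 8.1 * exp(62000 / 8.314 * (1/453.15 - 1/428.15))
1/T2 - 1/T1 = -1.2886e-04
ts2_new = 3.1 min

3.1 min


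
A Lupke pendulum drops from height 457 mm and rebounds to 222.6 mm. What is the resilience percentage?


Resilience = h_rebound / h_drop * 100
= 222.6 / 457 * 100
= 48.7%

48.7%


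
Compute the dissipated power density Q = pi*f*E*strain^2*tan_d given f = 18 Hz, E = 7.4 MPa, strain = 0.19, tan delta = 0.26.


Q = pi * f * E * strain^2 * tan_d
= pi * 18 * 7.4 * 0.19^2 * 0.26
= pi * 18 * 7.4 * 0.0361 * 0.26
= 3.9277

Q = 3.9277


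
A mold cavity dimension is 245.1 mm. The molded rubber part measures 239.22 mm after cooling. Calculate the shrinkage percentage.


Shrinkage = (mold - part) / mold * 100
= (245.1 - 239.22) / 245.1 * 100
= 5.88 / 245.1 * 100
= 2.4%

2.4%


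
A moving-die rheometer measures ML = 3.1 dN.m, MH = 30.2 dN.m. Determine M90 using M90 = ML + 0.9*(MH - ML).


M90 = ML + 0.9 * (MH - ML)
M90 = 3.1 + 0.9 * (30.2 - 3.1)
M90 = 3.1 + 0.9 * 27.1
M90 = 27.49 dN.m

27.49 dN.m


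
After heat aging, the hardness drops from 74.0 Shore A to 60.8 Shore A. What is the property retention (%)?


Retention = aged / original * 100
= 60.8 / 74.0 * 100
= 82.2%

82.2%


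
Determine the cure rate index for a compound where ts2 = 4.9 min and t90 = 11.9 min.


CRI = 100 / (t90 - ts2)
= 100 / (11.9 - 4.9)
= 100 / 7.0
= 14.29 min^-1

14.29 min^-1


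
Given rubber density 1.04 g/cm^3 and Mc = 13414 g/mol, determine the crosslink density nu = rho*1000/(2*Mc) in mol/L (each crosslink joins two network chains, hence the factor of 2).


nu = rho * 1000 / (2 * Mc)
nu = 1.04 * 1000 / (2 * 13414)
nu = 1040.0 / 26828
nu = 0.0388 mol/L

0.0388 mol/L


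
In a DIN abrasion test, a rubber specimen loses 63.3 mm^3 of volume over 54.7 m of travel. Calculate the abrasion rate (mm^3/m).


Rate = volume_loss / distance
= 63.3 / 54.7
= 1.157 mm^3/m

1.157 mm^3/m


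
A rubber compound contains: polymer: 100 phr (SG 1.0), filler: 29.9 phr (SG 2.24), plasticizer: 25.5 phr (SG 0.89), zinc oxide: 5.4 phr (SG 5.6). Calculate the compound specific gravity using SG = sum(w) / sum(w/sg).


Sum of weights = 160.8
Volume contributions:
  polymer: 100/1.0 = 100.0000
  filler: 29.9/2.24 = 13.3482
  plasticizer: 25.5/0.89 = 28.6517
  zinc oxide: 5.4/5.6 = 0.9643
Sum of volumes = 142.9642
SG = 160.8 / 142.9642 = 1.125

SG = 1.125


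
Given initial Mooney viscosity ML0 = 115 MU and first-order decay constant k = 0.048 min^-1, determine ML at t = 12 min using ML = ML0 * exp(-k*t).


ML = ML0 * exp(-k * t)
ML = 115 * exp(-0.048 * 12)
ML = 115 * 0.5621
ML = 64.65 MU

64.65 MU


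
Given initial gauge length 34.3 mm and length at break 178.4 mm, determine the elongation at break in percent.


Elongation = (Lf - L0) / L0 * 100
= (178.4 - 34.3) / 34.3 * 100
= 144.1 / 34.3 * 100
= 420.1%

420.1%


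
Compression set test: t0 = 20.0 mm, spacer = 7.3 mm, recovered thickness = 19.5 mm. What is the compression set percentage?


CS = (t0 - recovered) / (t0 - ts) * 100
= (20.0 - 19.5) / (20.0 - 7.3) * 100
= 0.5 / 12.7 * 100
= 3.9%

3.9%


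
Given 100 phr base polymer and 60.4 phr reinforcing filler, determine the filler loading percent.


Filler % = filler / (rubber + filler) * 100
= 60.4 / (100 + 60.4) * 100
= 60.4 / 160.4 * 100
= 37.66%

37.66%


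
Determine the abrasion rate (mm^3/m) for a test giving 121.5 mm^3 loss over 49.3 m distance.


Rate = volume_loss / distance
= 121.5 / 49.3
= 2.465 mm^3/m

2.465 mm^3/m


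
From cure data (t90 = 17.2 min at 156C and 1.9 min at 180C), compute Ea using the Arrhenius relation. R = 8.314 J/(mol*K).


T1 = 429.15 K, T2 = 453.15 K
1/T1 - 1/T2 = 1.2341e-04
ln(t1/t2) = ln(17.2/1.9) = 2.2031
Ea = 8.314 * 2.2031 / 1.2341e-04 = 148414.1528 J/mol
Ea = 148.41 kJ/mol

148.41 kJ/mol


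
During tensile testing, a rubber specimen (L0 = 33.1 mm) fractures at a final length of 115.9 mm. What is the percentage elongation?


Elongation = (Lf - L0) / L0 * 100
= (115.9 - 33.1) / 33.1 * 100
= 82.8 / 33.1 * 100
= 250.2%

250.2%


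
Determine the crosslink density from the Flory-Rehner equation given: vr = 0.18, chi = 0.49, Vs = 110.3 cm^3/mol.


ln(1 - vr) = ln(1 - 0.18) = -0.1985
Numerator = -((-0.1985) + 0.18 + 0.49 * 0.18^2) = 0.0026
Denominator = 110.3 * (0.18^(1/3) - 0.18/2) = 52.3508
nu = 0.0026 / 52.3508 = 4.9186e-05 mol/cm^3

4.9186e-05 mol/cm^3


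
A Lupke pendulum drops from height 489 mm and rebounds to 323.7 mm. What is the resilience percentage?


Resilience = h_rebound / h_drop * 100
= 323.7 / 489 * 100
= 66.2%

66.2%


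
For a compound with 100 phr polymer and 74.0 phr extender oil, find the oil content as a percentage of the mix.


Oil % = oil / (100 + oil) * 100
= 74.0 / (100 + 74.0) * 100
= 74.0 / 174.0 * 100
= 42.53%

42.53%


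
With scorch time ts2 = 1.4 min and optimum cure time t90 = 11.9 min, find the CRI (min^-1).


CRI = 100 / (t90 - ts2)
= 100 / (11.9 - 1.4)
= 100 / 10.5
= 9.52 min^-1

9.52 min^-1


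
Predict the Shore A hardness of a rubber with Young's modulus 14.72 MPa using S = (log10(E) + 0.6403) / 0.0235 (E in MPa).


log10(E) = 0.0235*S - 0.6403  =>  S = (log10(E) + 0.6403) / 0.0235
log10(14.72) = 1.167908
S = (1.167908 + 0.6403) / 0.0235 = 1.808208 / 0.0235
S = 76.9

Shore A = 76.9


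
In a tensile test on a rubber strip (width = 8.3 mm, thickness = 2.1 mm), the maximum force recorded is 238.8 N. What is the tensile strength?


Area = width * thickness = 8.3 * 2.1 = 17.43 mm^2
TS = force / area = 238.8 / 17.43 = 13.7 MPa

13.7 MPa


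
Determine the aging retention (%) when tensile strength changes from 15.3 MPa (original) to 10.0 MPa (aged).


Retention = aged / original * 100
= 10.0 / 15.3 * 100
= 65.4%

65.4%


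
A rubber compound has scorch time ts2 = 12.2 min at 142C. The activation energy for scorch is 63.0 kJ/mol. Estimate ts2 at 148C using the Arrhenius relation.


Convert temperatures: T1 = 142 + 273.15 = 415.15 K, T2 = 148 + 273.15 = 421.15 K
ts2_new = 12.2 * exp(63000 / 8.314 * (1/421.15 - 1/415.15))
1/T2 - 1/T1 = -3.4317e-05
ts2_new = 9.41 min

9.41 min


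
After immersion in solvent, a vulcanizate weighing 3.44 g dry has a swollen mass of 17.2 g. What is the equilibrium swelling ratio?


Q = W_swollen / W_dry
Q = 17.2 / 3.44
Q = 5.0

Q = 5.0


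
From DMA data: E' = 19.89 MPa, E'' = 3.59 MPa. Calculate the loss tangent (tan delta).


tan delta = E'' / E'
= 3.59 / 19.89
= 0.1805

tan delta = 0.1805


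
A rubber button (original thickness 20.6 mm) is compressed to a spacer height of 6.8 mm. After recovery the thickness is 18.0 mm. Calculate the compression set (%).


CS = (t0 - recovered) / (t0 - ts) * 100
= (20.6 - 18.0) / (20.6 - 6.8) * 100
= 2.6 / 13.8 * 100
= 18.8%

18.8%


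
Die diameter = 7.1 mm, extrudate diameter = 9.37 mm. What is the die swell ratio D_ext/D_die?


Die swell ratio = D_extrudate / D_die
= 9.37 / 7.1
= 1.32

Die swell = 1.32


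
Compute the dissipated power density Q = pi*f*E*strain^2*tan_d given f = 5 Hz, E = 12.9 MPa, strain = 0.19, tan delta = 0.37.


Q = pi * f * E * strain^2 * tan_d
= pi * 5 * 12.9 * 0.19^2 * 0.37
= pi * 5 * 12.9 * 0.0361 * 0.37
= 2.7066

Q = 2.7066


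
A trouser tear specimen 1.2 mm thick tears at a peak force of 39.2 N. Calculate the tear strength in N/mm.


Tear strength = force / thickness
= 39.2 / 1.2
= 32.67 N/mm

32.67 N/mm


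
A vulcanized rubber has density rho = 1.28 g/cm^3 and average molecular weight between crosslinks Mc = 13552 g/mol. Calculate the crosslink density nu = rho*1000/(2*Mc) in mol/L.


nu = rho * 1000 / (2 * Mc)
nu = 1.28 * 1000 / (2 * 13552)
nu = 1280.0 / 27104
nu = 0.0472 mol/L

0.0472 mol/L


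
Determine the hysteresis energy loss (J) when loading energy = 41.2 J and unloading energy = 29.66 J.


Hysteresis loss = loading - unloading
= 41.2 - 29.66
= 11.54 J

11.54 J


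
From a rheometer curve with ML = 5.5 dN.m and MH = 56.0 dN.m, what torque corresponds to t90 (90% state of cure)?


M90 = ML + 0.9 * (MH - ML)
M90 = 5.5 + 0.9 * (56.0 - 5.5)
M90 = 5.5 + 0.9 * 50.5
M90 = 50.95 dN.m

50.95 dN.m


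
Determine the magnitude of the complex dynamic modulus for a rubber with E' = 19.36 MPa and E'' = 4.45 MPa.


|E*| = sqrt(E'^2 + E''^2)
= sqrt(19.36^2 + 4.45^2)
= sqrt(374.8096 + 19.8025)
= 19.865 MPa

19.865 MPa


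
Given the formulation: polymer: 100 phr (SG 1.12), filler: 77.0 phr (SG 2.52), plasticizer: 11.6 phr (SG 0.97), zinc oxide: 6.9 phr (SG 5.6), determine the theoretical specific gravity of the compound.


Sum of weights = 195.5
Volume contributions:
  polymer: 100/1.12 = 89.2857
  filler: 77.0/2.52 = 30.5556
  plasticizer: 11.6/0.97 = 11.9588
  zinc oxide: 6.9/5.6 = 1.2321
Sum of volumes = 133.0322
SG = 195.5 / 133.0322 = 1.47

SG = 1.47


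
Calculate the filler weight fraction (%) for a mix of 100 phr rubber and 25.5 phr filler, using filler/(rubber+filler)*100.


Filler % = filler / (rubber + filler) * 100
= 25.5 / (100 + 25.5) * 100
= 25.5 / 125.5 * 100
= 20.32%

20.32%


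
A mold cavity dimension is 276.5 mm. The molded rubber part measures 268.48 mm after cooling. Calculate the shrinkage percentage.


Shrinkage = (mold - part) / mold * 100
= (276.5 - 268.48) / 276.5 * 100
= 8.02 / 276.5 * 100
= 2.9%

2.9%


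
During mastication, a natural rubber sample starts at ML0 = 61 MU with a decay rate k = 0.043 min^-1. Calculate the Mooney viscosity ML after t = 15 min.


ML = ML0 * exp(-k * t)
ML = 61 * exp(-0.043 * 15)
ML = 61 * 0.5247
ML = 32.0 MU

32.0 MU


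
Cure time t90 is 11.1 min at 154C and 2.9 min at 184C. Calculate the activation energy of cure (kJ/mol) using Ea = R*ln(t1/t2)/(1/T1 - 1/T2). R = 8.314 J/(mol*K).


T1 = 427.15 K, T2 = 457.15 K
1/T1 - 1/T2 = 1.5363e-04
ln(t1/t2) = ln(11.1/2.9) = 1.3422
Ea = 8.314 * 1.3422 / 1.5363e-04 = 72636.7252 J/mol
Ea = 72.64 kJ/mol

72.64 kJ/mol


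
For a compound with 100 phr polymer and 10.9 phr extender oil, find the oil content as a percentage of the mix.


Oil % = oil / (100 + oil) * 100
= 10.9 / (100 + 10.9) * 100
= 10.9 / 110.9 * 100
= 9.83%

9.83%


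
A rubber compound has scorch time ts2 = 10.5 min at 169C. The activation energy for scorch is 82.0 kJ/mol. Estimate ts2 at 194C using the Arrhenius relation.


Convert temperatures: T1 = 169 + 273.15 = 442.15 K, T2 = 194 + 273.15 = 467.15 K
ts2_new = 10.5 * exp(82000 / 8.314 * (1/467.15 - 1/442.15))
1/T2 - 1/T1 = -1.2104e-04
ts2_new = 3.18 min

3.18 min


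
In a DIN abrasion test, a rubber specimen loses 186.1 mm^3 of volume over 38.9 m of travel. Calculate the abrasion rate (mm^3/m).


Rate = volume_loss / distance
= 186.1 / 38.9
= 4.784 mm^3/m

4.784 mm^3/m


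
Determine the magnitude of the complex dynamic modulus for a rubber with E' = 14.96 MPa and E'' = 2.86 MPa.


|E*| = sqrt(E'^2 + E''^2)
= sqrt(14.96^2 + 2.86^2)
= sqrt(223.8016 + 8.1796)
= 15.231 MPa

15.231 MPa


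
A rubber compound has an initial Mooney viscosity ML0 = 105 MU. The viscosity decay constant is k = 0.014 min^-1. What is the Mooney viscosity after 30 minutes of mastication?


ML = ML0 * exp(-k * t)
ML = 105 * exp(-0.014 * 30)
ML = 105 * 0.6570
ML = 68.99 MU

68.99 MU


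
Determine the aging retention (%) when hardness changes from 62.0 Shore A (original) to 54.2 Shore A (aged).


Retention = aged / original * 100
= 54.2 / 62.0 * 100
= 87.4%

87.4%


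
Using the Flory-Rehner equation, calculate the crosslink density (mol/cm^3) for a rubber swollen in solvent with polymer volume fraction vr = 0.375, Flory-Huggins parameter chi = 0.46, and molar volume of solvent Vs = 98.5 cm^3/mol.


ln(1 - vr) = ln(1 - 0.375) = -0.4700
Numerator = -((-0.4700) + 0.375 + 0.46 * 0.375^2) = 0.0303
Denominator = 98.5 * (0.375^(1/3) - 0.375/2) = 52.5620
nu = 0.0303 / 52.5620 = 5.7677e-04 mol/cm^3

5.7677e-04 mol/cm^3


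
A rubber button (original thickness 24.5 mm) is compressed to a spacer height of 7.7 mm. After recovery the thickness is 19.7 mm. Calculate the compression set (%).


CS = (t0 - recovered) / (t0 - ts) * 100
= (24.5 - 19.7) / (24.5 - 7.7) * 100
= 4.8 / 16.8 * 100
= 28.6%

28.6%


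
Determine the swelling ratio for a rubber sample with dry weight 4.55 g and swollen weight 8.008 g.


Q = W_swollen / W_dry
Q = 8.008 / 4.55
Q = 1.76

Q = 1.76


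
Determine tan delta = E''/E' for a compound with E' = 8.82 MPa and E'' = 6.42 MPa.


tan delta = E'' / E'
= 6.42 / 8.82
= 0.7279

tan delta = 0.7279


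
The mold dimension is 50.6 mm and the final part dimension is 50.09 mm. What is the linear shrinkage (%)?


Shrinkage = (mold - part) / mold * 100
= (50.6 - 50.09) / 50.6 * 100
= 0.51 / 50.6 * 100
= 1.01%

1.01%


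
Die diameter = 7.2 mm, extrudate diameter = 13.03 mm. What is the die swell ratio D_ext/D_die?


Die swell ratio = D_extrudate / D_die
= 13.03 / 7.2
= 1.81

Die swell = 1.81


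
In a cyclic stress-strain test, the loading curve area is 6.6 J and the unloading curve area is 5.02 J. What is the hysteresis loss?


Hysteresis loss = loading - unloading
= 6.6 - 5.02
= 1.58 J

1.58 J


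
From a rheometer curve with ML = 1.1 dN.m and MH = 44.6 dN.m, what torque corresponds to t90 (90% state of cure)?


M90 = ML + 0.9 * (MH - ML)
M90 = 1.1 + 0.9 * (44.6 - 1.1)
M90 = 1.1 + 0.9 * 43.5
M90 = 40.25 dN.m

40.25 dN.m


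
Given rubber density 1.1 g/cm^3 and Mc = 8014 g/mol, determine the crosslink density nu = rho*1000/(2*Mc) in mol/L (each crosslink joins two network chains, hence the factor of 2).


nu = rho * 1000 / (2 * Mc)
nu = 1.1 * 1000 / (2 * 8014)
nu = 1100.0 / 16028
nu = 0.0686 mol/L

0.0686 mol/L


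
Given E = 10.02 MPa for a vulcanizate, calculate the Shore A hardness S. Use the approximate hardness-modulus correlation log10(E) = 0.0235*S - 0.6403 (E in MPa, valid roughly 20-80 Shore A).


log10(E) = 0.0235*S - 0.6403  =>  S = (log10(E) + 0.6403) / 0.0235
log10(10.02) = 1.000868
S = (1.000868 + 0.6403) / 0.0235 = 1.641168 / 0.0235
S = 69.8

Shore A = 69.8


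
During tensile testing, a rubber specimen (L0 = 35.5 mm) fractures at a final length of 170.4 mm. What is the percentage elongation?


Elongation = (Lf - L0) / L0 * 100
= (170.4 - 35.5) / 35.5 * 100
= 134.9 / 35.5 * 100
= 380.0%

380.0%


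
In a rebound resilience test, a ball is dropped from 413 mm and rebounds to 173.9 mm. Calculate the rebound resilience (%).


Resilience = h_rebound / h_drop * 100
= 173.9 / 413 * 100
= 42.1%

42.1%


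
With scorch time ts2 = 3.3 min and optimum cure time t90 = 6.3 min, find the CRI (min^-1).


CRI = 100 / (t90 - ts2)
= 100 / (6.3 - 3.3)
= 100 / 3.0
= 33.33 min^-1

33.33 min^-1


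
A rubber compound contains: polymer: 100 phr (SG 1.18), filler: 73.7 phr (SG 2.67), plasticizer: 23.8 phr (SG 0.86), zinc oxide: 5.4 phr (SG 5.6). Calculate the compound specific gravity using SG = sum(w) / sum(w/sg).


Sum of weights = 202.9
Volume contributions:
  polymer: 100/1.18 = 84.7458
  filler: 73.7/2.67 = 27.6030
  plasticizer: 23.8/0.86 = 27.6744
  zinc oxide: 5.4/5.6 = 0.9643
Sum of volumes = 140.9875
SG = 202.9 / 140.9875 = 1.439

SG = 1.439


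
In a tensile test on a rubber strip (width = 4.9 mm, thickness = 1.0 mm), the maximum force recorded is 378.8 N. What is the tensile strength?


Area = width * thickness = 4.9 * 1.0 = 4.9 mm^2
TS = force / area = 378.8 / 4.9 = 77.31 MPa

77.31 MPa


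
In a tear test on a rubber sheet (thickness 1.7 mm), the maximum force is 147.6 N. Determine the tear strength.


Tear strength = force / thickness
= 147.6 / 1.7
= 86.82 N/mm

86.82 N/mm


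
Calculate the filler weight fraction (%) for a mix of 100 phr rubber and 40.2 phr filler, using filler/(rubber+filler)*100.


Filler % = filler / (rubber + filler) * 100
= 40.2 / (100 + 40.2) * 100
= 40.2 / 140.2 * 100
= 28.67%

28.67%


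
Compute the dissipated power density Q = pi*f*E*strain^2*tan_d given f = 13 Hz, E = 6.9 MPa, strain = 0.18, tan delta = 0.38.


Q = pi * f * E * strain^2 * tan_d
= pi * 13 * 6.9 * 0.18^2 * 0.38
= pi * 13 * 6.9 * 0.0324 * 0.38
= 3.4695

Q = 3.4695


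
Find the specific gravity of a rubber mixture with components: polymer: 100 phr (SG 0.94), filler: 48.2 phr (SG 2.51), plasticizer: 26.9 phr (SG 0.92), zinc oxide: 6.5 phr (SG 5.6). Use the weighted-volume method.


Sum of weights = 181.6
Volume contributions:
  polymer: 100/0.94 = 106.3830
  filler: 48.2/2.51 = 19.2032
  plasticizer: 26.9/0.92 = 29.2391
  zinc oxide: 6.5/5.6 = 1.1607
Sum of volumes = 155.9860
SG = 181.6 / 155.9860 = 1.164

SG = 1.164


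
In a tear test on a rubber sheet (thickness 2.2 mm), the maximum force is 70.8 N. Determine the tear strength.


Tear strength = force / thickness
= 70.8 / 2.2
= 32.18 N/mm

32.18 N/mm


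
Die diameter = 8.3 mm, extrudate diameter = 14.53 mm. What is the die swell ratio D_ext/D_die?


Die swell ratio = D_extrudate / D_die
= 14.53 / 8.3
= 1.751

Die swell = 1.751


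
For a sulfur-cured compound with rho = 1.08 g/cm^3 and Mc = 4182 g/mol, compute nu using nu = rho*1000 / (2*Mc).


nu = rho * 1000 / (2 * Mc)
nu = 1.08 * 1000 / (2 * 4182)
nu = 1080.0 / 8364
nu = 0.1291 mol/L

0.1291 mol/L


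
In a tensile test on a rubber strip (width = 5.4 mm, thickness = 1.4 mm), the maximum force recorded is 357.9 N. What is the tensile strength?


Area = width * thickness = 5.4 * 1.4 = 7.56 mm^2
TS = force / area = 357.9 / 7.56 = 47.34 MPa

47.34 MPa


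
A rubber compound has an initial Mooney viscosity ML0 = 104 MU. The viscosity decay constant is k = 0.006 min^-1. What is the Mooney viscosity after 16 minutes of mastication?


ML = ML0 * exp(-k * t)
ML = 104 * exp(-0.006 * 16)
ML = 104 * 0.9085
ML = 94.48 MU

94.48 MU


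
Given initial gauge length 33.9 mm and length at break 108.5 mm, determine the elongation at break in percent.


Elongation = (Lf - L0) / L0 * 100
= (108.5 - 33.9) / 33.9 * 100
= 74.6 / 33.9 * 100
= 220.1%

220.1%


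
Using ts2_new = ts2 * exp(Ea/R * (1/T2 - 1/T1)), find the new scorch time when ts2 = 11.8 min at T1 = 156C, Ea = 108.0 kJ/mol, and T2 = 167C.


Convert temperatures: T1 = 156 + 273.15 = 429.15 K, T2 = 167 + 273.15 = 440.15 K
ts2_new = 11.8 * exp(108000 / 8.314 * (1/440.15 - 1/429.15))
1/T2 - 1/T1 = -5.8235e-05
ts2_new = 5.54 min

5.54 min


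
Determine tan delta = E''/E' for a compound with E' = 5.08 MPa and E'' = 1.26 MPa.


tan delta = E'' / E'
= 1.26 / 5.08
= 0.248

tan delta = 0.248


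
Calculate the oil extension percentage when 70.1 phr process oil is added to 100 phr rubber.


Oil % = oil / (100 + oil) * 100
= 70.1 / (100 + 70.1) * 100
= 70.1 / 170.1 * 100
= 41.21%

41.21%


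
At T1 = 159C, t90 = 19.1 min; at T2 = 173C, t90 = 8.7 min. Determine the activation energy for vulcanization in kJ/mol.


T1 = 432.15 K, T2 = 446.15 K
1/T1 - 1/T2 = 7.2613e-05
ln(t1/t2) = ln(19.1/8.7) = 0.7864
Ea = 8.314 * 0.7864 / 7.2613e-05 = 90037.1512 J/mol
Ea = 90.04 kJ/mol

90.04 kJ/mol


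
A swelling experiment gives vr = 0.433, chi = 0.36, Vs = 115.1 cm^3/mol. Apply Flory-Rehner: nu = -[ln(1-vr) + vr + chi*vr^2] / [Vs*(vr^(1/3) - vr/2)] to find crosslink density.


ln(1 - vr) = ln(1 - 0.433) = -0.5674
Numerator = -((-0.5674) + 0.433 + 0.36 * 0.433^2) = 0.0669
Denominator = 115.1 * (0.433^(1/3) - 0.433/2) = 62.1581
nu = 0.0669 / 62.1581 = 0.0011 mol/cm^3

0.0011 mol/cm^3


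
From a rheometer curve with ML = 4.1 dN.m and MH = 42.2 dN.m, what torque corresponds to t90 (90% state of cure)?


M90 = ML + 0.9 * (MH - ML)
M90 = 4.1 + 0.9 * (42.2 - 4.1)
M90 = 4.1 + 0.9 * 38.1
M90 = 38.39 dN.m

38.39 dN.m


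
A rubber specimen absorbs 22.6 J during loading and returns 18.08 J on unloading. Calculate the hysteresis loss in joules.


Hysteresis loss = loading - unloading
= 22.6 - 18.08
= 4.52 J

4.52 J


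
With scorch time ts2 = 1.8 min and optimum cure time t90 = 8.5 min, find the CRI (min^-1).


CRI = 100 / (t90 - ts2)
= 100 / (8.5 - 1.8)
= 100 / 6.7
= 14.93 min^-1

14.93 min^-1


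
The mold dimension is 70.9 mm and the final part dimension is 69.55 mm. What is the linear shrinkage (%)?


Shrinkage = (mold - part) / mold * 100
= (70.9 - 69.55) / 70.9 * 100
= 1.35 / 70.9 * 100
= 1.9%

1.9%


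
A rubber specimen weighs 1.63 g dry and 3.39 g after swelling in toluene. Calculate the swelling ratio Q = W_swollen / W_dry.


Q = W_swollen / W_dry
Q = 3.39 / 1.63
Q = 2.08

Q = 2.08


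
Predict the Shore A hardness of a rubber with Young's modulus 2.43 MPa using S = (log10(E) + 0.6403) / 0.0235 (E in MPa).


log10(E) = 0.0235*S - 0.6403  =>  S = (log10(E) + 0.6403) / 0.0235
log10(2.43) = 0.385606
S = (0.385606 + 0.6403) / 0.0235 = 1.025906 / 0.0235
S = 43.7

Shore A = 43.7


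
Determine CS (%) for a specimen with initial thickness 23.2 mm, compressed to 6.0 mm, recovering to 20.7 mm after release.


CS = (t0 - recovered) / (t0 - ts) * 100
= (23.2 - 20.7) / (23.2 - 6.0) * 100
= 2.5 / 17.2 * 100
= 14.5%

14.5%


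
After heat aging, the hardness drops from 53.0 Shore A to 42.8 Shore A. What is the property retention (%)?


Retention = aged / original * 100
= 42.8 / 53.0 * 100
= 80.8%

80.8%


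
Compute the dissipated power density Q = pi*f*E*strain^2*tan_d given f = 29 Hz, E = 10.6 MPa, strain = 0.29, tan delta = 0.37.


Q = pi * f * E * strain^2 * tan_d
= pi * 29 * 10.6 * 0.29^2 * 0.37
= pi * 29 * 10.6 * 0.0841 * 0.37
= 30.0505

Q = 30.0505


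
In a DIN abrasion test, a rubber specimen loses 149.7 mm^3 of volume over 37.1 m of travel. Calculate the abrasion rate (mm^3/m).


Rate = volume_loss / distance
= 149.7 / 37.1
= 4.035 mm^3/m

4.035 mm^3/m


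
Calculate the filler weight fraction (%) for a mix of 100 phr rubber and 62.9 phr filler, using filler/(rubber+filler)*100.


Filler % = filler / (rubber + filler) * 100
= 62.9 / (100 + 62.9) * 100
= 62.9 / 162.9 * 100
= 38.61%

38.61%


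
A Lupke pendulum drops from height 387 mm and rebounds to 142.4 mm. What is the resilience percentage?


Resilience = h_rebound / h_drop * 100
= 142.4 / 387 * 100
= 36.8%

36.8%


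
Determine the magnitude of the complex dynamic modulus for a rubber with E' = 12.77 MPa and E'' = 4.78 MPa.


|E*| = sqrt(E'^2 + E''^2)
= sqrt(12.77^2 + 4.78^2)
= sqrt(163.0729 + 22.8484)
= 13.635 MPa

13.635 MPa


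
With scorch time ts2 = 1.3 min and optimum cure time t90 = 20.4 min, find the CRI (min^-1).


CRI = 100 / (t90 - ts2)
= 100 / (20.4 - 1.3)
= 100 / 19.1
= 5.24 min^-1

5.24 min^-1


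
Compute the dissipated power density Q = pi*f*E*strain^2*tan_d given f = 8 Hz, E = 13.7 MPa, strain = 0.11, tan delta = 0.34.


Q = pi * f * E * strain^2 * tan_d
= pi * 8 * 13.7 * 0.11^2 * 0.34
= pi * 8 * 13.7 * 0.0121 * 0.34
= 1.4165

Q = 1.4165


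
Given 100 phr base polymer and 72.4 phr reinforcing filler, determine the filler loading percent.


Filler % = filler / (rubber + filler) * 100
= 72.4 / (100 + 72.4) * 100
= 72.4 / 172.4 * 100
= 42.0%

42.0%


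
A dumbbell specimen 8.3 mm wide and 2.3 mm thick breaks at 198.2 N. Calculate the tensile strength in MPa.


Area = width * thickness = 8.3 * 2.3 = 19.09 mm^2
TS = force / area = 198.2 / 19.09 = 10.38 MPa

10.38 MPa


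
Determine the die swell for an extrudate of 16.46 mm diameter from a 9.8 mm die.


Die swell ratio = D_extrudate / D_die
= 16.46 / 9.8
= 1.68

Die swell = 1.68


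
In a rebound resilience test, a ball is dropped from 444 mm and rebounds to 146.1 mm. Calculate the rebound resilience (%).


Resilience = h_rebound / h_drop * 100
= 146.1 / 444 * 100
= 32.9%

32.9%


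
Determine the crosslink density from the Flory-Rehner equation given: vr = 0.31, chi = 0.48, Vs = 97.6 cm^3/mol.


ln(1 - vr) = ln(1 - 0.31) = -0.3711
Numerator = -((-0.3711) + 0.31 + 0.48 * 0.31^2) = 0.0149
Denominator = 97.6 * (0.31^(1/3) - 0.31/2) = 50.9267
nu = 0.0149 / 50.9267 = 2.9328e-04 mol/cm^3

2.9328e-04 mol/cm^3
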